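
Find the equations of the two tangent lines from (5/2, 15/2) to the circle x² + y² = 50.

x + y = 10 and x − 7y = −50

A line y − (15/2) = m(x − (5/2)) is tangent when its distance from (0, 0) is 5√2:
[m·(−5/2) − (−15/2)]² = 50(m² + 1)
7m² + 6m − 1 = 0, so m = −1 or m = 1/7.
Through (5/2, 15/2) these give x + y = 10 and x − 7y = −50.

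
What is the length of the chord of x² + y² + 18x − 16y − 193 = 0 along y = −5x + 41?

4√26

Centre (−9, 8), r² = 338. Perpendicular distance d from centre to line = |−78| / √26 = 78/√26.
Chord = 2√(r² − d²) = 2·√(104) = 4√26.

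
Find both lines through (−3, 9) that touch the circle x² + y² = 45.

Let a tangent through (−3, 9) have slope m. Its distance from (0, 0) must equal 3√5:
(3m − (−9))² = 45(m² + 1)
2m² − 3m − 2 = 0, so m = −1/2 or m = 2.
With m = −1/2: x + 2y = 15. With m = 2: 2x − y = −15.

x + 2y = 15 and 2x − y = −15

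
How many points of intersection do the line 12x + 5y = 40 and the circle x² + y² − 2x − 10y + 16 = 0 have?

Substituting the line into the circle gives 169x² − 410x = 0.
Discriminant = (−410)² − 4·169·(0) = 168100 > 0.
Two real roots: the line is a secant.

2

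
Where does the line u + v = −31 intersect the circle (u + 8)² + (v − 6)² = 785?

(−36, 5) and (−9, −22)

Substitute v = −u − 31:
2u² + 90u + 648 = 0  ⟹  u² + 45u + 324 = 0
u = −9 or u = −36, giving (−9, −22) and (−36, 5).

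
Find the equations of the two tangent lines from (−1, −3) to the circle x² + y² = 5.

Write the tangent as mx − y + (−3 − m·(−1)) = 0 and set its distance from the centre to √5:
(1m − (3))² = 5(m² + 1)
2m² + 3m − 2 = 0, so m = −2 or m = 1/2.
Through (−1, −3) these give 2x + y = −5 and x − 2y = 5.

2x + y = −5 and x − 2y = 5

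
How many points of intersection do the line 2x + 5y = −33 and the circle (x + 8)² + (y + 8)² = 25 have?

Substituting the line into the circle gives 29x² + 372x + 1024 = 0.
Δ = 138384 − 118784 = 19600.
Two real roots: the line is a secant.

2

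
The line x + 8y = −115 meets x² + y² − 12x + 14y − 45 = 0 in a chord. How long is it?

2√65

Substitute y = (−115 − x)/8:
65x² − 650x − 2535 = 0  ⟹  x² − 10x − 39 = 0
x = 13 or x = −3, giving (13, −16) and (−3, −14).
|(13, −16) − (−3, −14)| = √((16)² + (−2)²) = 2√65.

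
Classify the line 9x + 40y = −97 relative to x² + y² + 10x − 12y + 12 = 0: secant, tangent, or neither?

d² = (9·(−5) + 40·6 − (−97))²/1681 = 85264/1681; r² = 49.
Since d² > r², the line lies outside the circle.

neither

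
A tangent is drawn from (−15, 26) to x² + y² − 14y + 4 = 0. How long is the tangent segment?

√541

The centre is (0, 7) and r = 3√5. The square of the distance from P to the centre is 225 + 361 = 586.
Power of the point: PT² = |PO|² − r² = 541, so PT = √541.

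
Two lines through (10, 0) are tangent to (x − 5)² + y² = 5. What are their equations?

Write the tangent as mx − y + (0 − m·(10)) = 0 and set its distance from the centre to √5:
(−5m − (0))² = 5(m² + 1)
4m² − 1 = 0, so m = 1/2 or m = −1/2.
With m = 1/2: x − 2y = 10. With m = −1/2: x + 2y = 10.

x − 2y = 10 and x + 2y = 10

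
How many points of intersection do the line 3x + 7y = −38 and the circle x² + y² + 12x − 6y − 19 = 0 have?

Centre (−6, 3), r² = 64. Distance² from centre to line = (41)²/58 = 1681/58.
Since d² < r², the line cuts the circle twice.

2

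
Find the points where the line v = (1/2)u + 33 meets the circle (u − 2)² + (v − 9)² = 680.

Substitute v = (66 + u)/2:
5u² + 80u − 400 = 0  ⟹  u² + 16u − 80 = 0
u = 4 or u = −20, giving (4, 35) and (−20, 23).

(−20, 23) and (4, 35)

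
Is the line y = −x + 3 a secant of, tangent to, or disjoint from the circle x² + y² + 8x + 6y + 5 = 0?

disjoint

Centre (−4, −3), r² = 20. Distance² from centre to line = (−10)²/2 = 50.
Since d² > r², the line lies outside the circle.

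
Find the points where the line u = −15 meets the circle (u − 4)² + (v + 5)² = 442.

The line gives u = −15. Substituting into the circle:
v² + 10v − 56 = 0
v = 4 or v = −14, giving (−15, 4) and (−15, −14).

(−15, −14) and (−15, 4)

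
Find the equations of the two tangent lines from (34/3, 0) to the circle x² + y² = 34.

3x + 5y = 34 and 3x − 5y = 34

Let a tangent through (34/3, 0) have slope m. Its distance from (0, 0) must equal √34:
(−34/3m − (0))² = 34(m² + 1)
25m² − 9 = 0, so m = −3/5 or m = 3/5.
With m = −3/5: 3x + 5y = 34. With m = 3/5: 3x − 5y = 34.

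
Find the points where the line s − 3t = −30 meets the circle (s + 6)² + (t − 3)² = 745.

Substitute t = (30 + s)/3:
10s² + 150s − 5940 = 0  ⟹  s² + 15s − 594 = 0
s = 18 or s = −33, giving (18, 16) and (−33, −1).

(−33, −1) and (18, 16)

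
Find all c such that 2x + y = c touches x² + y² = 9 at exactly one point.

c = ±3√5

The line touches the circle iff its distance from (0, 0) is 3:
|2·0 + 1·0 − c| / √5 = 3
|c| = 3√5.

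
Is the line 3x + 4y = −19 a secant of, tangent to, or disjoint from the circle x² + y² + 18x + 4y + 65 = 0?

Centre (−9, −2), r² = 20. Distance² from centre to line = (−16)²/25 = 256/25.
Since d² < r², the line cuts the circle twice.

secant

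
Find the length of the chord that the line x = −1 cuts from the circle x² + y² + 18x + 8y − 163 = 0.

The line gives x = −1. Substituting into the circle:
y² + 8y − 180 = 0
y = 10 or y = −18, giving (−1, 10) and (−1, −18).
Chord length = distance between (−1, 10) and (−1, −18) = √784 = 28.

28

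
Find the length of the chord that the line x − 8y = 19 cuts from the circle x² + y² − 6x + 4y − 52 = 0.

2√65

From the line, y = (−19 + x)/8. Substituting:
65x² − 390x − 3575 = 0  ⟹  x² − 6x − 55 = 0
x = 11 or x = −5, giving (11, −1) and (−5, −3).
|(11, −1) − (−5, −3)| = √((16)² + (2)²) = 2√65.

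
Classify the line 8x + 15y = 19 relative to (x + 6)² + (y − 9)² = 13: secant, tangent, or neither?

Substituting the line into the circle gives 289x² + 4556x + 18631 = 0.
Δ = 20757136 − 21537436 = −780300.
No real roots: the line does not meet the circle.

neither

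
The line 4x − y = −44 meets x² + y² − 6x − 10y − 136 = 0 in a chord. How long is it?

2√17

The distance from (3, 5) to the line is 51/√17, and r² = 170.
Chord = 2√(r² − d²) = 2·√(17) = 2√17.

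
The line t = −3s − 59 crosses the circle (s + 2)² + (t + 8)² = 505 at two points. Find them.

(−21, 4) and (−10, −29)

Substitute t = −3s − 59:
10s² + 310s + 2100 = 0  ⟹  s² + 31s + 210 = 0
s = −10 or s = −21, giving (−10, −29) and (−21, 4).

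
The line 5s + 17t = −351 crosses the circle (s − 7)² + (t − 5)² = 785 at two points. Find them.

(−9, −18) and (8, −23)

Substitute t = (−351 − 5s)/17:
314s² + 314s − 22608 = 0  ⟹  s² + s − 72 = 0
s = 8 or s = −9, giving (8, −23) and (−9, −18).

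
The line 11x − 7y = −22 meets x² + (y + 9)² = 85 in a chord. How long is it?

√170

From the line, y = (22 + 11x)/7. Substituting:
170x² + 1870x + 3060 = 0  ⟹  x² + 11x + 18 = 0
x = −2 or x = −9, giving (−2, 0) and (−9, −11).
|(−2, 0) − (−9, −11)| = √((7)² + (11)²) = √170.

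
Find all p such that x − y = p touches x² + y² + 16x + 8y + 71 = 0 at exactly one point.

p = −4 ± 3√2

Tangency holds when the distance from the centre (−8, −4) to the line equals the radius 3:
|1·(−8) − 1·(−4) − p| / √2 = 3
|p − (−4)| = 3√2.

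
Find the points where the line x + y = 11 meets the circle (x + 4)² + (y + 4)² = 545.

(−8, 19) and (19, −8)

Express y = −x + 11 and substitute into the circle:
2x² − 22x − 304 = 0  ⟹  x² − 11x − 152 = 0
x = 19 or x = −8, giving (19, −8) and (−8, 19).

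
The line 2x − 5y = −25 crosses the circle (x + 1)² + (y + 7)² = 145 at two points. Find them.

(−10, 1) and (0, 5)

Express y = (25 + 2x)/5 and substitute into the circle:
29x² + 290x = 0  ⟹  x² + 10x = 0
x = 0 or x = −10, giving (0, 5) and (−10, 1).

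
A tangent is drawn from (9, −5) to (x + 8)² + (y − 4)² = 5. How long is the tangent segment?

The centre is (−8, 4) and r = √5. The square of the distance from P to the centre is 289 + 81 = 370.
By the tangent–radius right angle, tangent length = √(|PO|² − r²) = √365.

√365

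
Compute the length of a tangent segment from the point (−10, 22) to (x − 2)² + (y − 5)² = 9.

Centre (2, 5), r² = 9. |PO|² = (−12)² + (17)² = 433.
By the tangent–radius right angle, tangent length = √(|PO|² − r²) = √424 = 2√106.

2√106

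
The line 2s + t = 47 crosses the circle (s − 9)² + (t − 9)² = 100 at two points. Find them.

Substitute t = −2s + 47:
5s² − 170s + 1425 = 0  ⟹  s² − 34s + 285 = 0
s = 19 or s = 15, giving (19, 9) and (15, 17).

(15, 17) and (19, 9)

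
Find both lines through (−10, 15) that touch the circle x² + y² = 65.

A line y − (15) = m(x − (−10)) is tangent when its distance from (0, 0) is √65:
(10m − (−15))² = 65(m² + 1)
7m² + 60m + 32 = 0, so m = −8 or m = −4/7.
Through (−10, 15) these give 8x + y = −65 and 4x + 7y = 65.

8x + y = −65 and 4x + 7y = 65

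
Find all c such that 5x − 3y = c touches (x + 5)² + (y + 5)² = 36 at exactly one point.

c = −10 ± 6√34

For a tangent, require d(centre, line) = r = 6.
|5·(−5) − 3·(−5) − c| / √34 = 6
|c − (−10)| = 6√34.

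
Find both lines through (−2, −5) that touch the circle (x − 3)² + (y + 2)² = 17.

4x − y = −3 and x + 4y = −22

Write the tangent as mx − y + (−5 − m·(−2)) = 0 and set its distance from the centre to √17:
(5m − (3))² = 17(m² + 1)
4m² − 15m − 4 = 0, so m = 4 or m = −1/4.
With m = 4: 4x − y = −3. With m = −1/4: x + 4y = −22.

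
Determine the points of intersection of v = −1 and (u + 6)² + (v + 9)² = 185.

Substitute v = −1:
u² + 12u − 85 = 0
u = 5 or u = −17, giving (5, −1) and (−17, −1).

(−17, −1) and (5, −1)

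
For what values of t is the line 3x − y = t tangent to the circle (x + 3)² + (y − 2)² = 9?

Tangency holds when the distance from the centre (−3, 2) to the line equals the radius 3:
|3·(−3) − 1·2 − t| / √10 = 3
|t − (−11)| = 3√10.

t = −11 ± 3√10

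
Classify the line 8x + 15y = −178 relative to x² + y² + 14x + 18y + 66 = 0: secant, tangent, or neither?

secant

Centre (−7, −9), r² = 64. Distance² from centre to line = (−13)²/289 = 169/289.
Since d² < r², the line cuts the circle twice.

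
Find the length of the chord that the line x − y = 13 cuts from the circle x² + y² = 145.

11√2

Centre (0, 0), r² = 145. Perpendicular distance d from centre to line = |−13| / √2 = 13/√2.
Half the chord is √(r² − d²) = √(121/2), so the full chord is 11√2.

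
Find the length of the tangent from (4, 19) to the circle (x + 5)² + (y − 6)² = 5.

With centre O = (−5, 6), |OP|² = 250 and r² = 5.
By the tangent–radius right angle, tangent length = √(|PO|² − r²) = √245 = 7√5.

7√5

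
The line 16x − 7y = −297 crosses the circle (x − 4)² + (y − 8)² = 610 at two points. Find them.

From the line, y = (297 + 16x)/7. Substituting:
305x² + 7320x + 28975 = 0  ⟹  x² + 24x + 95 = 0
x = −5 or x = −19, giving (−5, 31) and (−19, −1).

(−19, −1) and (−5, 31)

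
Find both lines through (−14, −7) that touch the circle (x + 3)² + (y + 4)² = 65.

7x − 4y = −70 and 4x + 7y = −105

A line y − (−7) = m(x − (−14)) is tangent when its distance from (−3, −4) is √65:
[m·(11) − (3)]² = 65(m² + 1)
28m² − 33m − 28 = 0, so m = 7/4 or m = −4/7.
Through (−14, −7) these give 7x − 4y = −70 and 4x + 7y = −105.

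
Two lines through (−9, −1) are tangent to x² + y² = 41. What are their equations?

A line y − (−1) = m(x − (−9)) is tangent when its distance from (0, 0) is √41:
[m·(9) − (1)]² = 41(m² + 1)
20m² − 9m − 20 = 0, so m = −4/5 or m = 5/4.
With m = −4/5: 4x + 5y = −41. With m = 5/4: 5x − 4y = −41.

4x + 5y = −41 and 5x − 4y = −41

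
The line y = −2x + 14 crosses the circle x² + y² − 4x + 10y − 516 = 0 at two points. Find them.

From the line, y = −2x + 14. Substituting:
5x² − 80x − 180 = 0  ⟹  x² − 16x − 36 = 0
x = 18 or x = −2, giving (18, −22) and (−2, 18).

(−2, 18) and (18, −22)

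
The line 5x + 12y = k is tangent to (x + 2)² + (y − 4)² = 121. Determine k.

k = −105 or k = 181

Tangency holds when the distance from the centre (−2, 4) to the line equals the radius 11:
|5·(−2) + 12·4 − k| / √169 = 11
|k − (38)| = 11·13, so k = 181 or k = −105.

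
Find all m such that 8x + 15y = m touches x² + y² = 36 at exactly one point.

The line touches the circle iff its distance from (0, 0) is 6:
|8·0 + 15·0 − m| / √289 = 6
|m| = 6·17, so m = 102 or m = −102.

m = −102 or m = 102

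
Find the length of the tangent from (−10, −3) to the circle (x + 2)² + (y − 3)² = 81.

√19

With centre O = (−2, 3), |OP|² = 100 and r² = 81.
Power of the point: PT² = |PO|² − r² = 19, so PT = √19.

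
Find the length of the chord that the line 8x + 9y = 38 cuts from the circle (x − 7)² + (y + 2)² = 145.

2√145

Centre (7, −2), r² = 145. Perpendicular distance d from centre to line = |0| / √145 = 0/√145.
Half the chord is √(r² − d²) = √(145), so the full chord is 2√145.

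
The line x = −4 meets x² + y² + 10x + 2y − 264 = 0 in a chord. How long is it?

The line gives x = −4. Substituting into the circle:
y² + 2y − 288 = 0
y = 16 or y = −18, giving (−4, 16) and (−4, −18).
|(−4, 16) − (−4, −18)| = √((0)² + (34)²) = 34.

34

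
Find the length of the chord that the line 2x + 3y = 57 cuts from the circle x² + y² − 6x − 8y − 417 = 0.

The distance from (3, 4) to the line is 39/√13, and r² = 442.
Half the chord is √(r² − d²) = √(325), so the full chord is 10√13.

10√13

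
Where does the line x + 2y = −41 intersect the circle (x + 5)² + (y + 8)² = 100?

From the line, y = (−41 − x)/2. Substituting:
5x² + 90x + 325 = 0  ⟹  x² + 18x + 65 = 0
x = −5 or x = −13, giving (−5, −18) and (−13, −14).

(−13, −14) and (−5, −18)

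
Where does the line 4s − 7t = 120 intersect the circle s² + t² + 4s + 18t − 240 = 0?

Substitute t = (−120 + 4s)/7:
65s² − 260s − 12480 = 0  ⟹  s² − 4s − 192 = 0
s = 16 or s = −12, giving (16, −8) and (−12, −24).

(−12, −24) and (16, −8)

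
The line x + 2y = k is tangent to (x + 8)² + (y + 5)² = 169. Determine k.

For a tangent, require d(centre, line) = r = 13.
|1·(−8) + 2·(−5) − k| / √5 = 13
|k − (−18)| = 13√5.

k = −18 ± 13√5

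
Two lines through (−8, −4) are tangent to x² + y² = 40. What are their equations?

x + 3y = −20 and 3x − y = −20

Let a tangent through (−8, −4) have slope m. Its distance from (0, 0) must equal 2√10:
(8m − (4))² = 40(m² + 1)
3m² − 8m − 3 = 0, so m = −1/3 or m = 3.
Through (−8, −4) these give x + 3y = −20 and 3x − y = −20.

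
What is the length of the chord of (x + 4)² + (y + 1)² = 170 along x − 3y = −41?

2√10

Centre (−4, −1), r² = 170. Perpendicular distance d from centre to line = |40| / √10 = 40/√10.
Chord = 2√(r² − d²) = 2·√(10) = 2√10.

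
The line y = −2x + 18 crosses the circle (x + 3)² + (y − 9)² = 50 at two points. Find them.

(2, 14) and (4, 10)

From the line, y = −2x + 18. Substituting:
5x² − 30x + 40 = 0  ⟹  x² − 6x + 8 = 0
x = 4 or x = 2, giving (4, 10) and (2, 14).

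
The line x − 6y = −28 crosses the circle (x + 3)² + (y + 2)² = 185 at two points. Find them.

(−16, 2) and (8, 6)

From the line, y = (28 + x)/6. Substituting:
37x² + 296x − 4736 = 0  ⟹  x² + 8x − 128 = 0
x = 8 or x = −16, giving (8, 6) and (−16, 2).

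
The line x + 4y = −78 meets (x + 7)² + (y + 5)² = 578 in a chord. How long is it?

10√17

Express y = (−78 − x)/4 and substitute into the circle:
17x² + 340x − 5100 = 0  ⟹  x² + 20x − 300 = 0
x = 10 or x = −30, giving (10, −22) and (−30, −12).
Chord length = distance between (10, −22) and (−30, −12) = √1700 = 10√17.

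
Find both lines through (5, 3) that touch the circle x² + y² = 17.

4x − y = 17 and x + 4y = 17

Let a tangent through (5, 3) have slope m. Its distance from (0, 0) must equal √17:
[m·(−5) − (−3)]² = 17(m² + 1)
4m² − 15m − 4 = 0, so m = 4 or m = −1/4.
Through (5, 3) these give 4x − y = 17 and x + 4y = 17.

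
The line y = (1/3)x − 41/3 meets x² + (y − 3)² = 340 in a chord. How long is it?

Substitute y = (−41 + x)/3:
10x² − 100x − 560 = 0  ⟹  x² − 10x − 56 = 0
x = 14 or x = −4, giving (14, −9) and (−4, −15).
|(14, −9) − (−4, −15)| = √((18)² + (6)²) = 6√10.

6√10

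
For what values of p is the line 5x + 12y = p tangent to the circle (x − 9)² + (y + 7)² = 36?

p = −117 or p = 39

Tangency holds when the distance from the centre (9, −7) to the line equals the radius 6:
|5·9 + 12·(−7) − p| / √169 = 6
|p − (−39)| = 6·13, so p = 39 or p = −117.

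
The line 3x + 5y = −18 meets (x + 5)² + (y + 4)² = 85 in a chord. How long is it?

Express y = (−18 − 3x)/5 and substitute into the circle:
34x² + 238x − 1496 = 0  ⟹  x² + 7x − 44 = 0
x = 4 or x = −11, giving (4, −6) and (−11, 3).
Chord length = distance between (4, −6) and (−11, 3) = √306 = 3√34.

3√34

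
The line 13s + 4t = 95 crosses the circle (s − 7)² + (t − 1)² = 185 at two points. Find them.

(3, 14) and (11, −12)

From the line, t = (95 − 13s)/4. Substituting:
185s² − 2590s + 6105 = 0  ⟹  s² − 14s + 33 = 0
s = 11 or s = 3, giving (11, −12) and (3, 14).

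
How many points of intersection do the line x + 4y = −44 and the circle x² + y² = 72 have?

0

Substituting the line into the circle gives 17x² + 88x + 784 = 0.
Δ = 7744 − 53312 = −45568.
No real roots: the line does not meet the circle.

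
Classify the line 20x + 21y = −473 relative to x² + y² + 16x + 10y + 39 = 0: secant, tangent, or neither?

neither

Substituting the line into the circle gives 841x² + 21776x + 141598 = 0.
Δ = 474194176 − 476335672 = −2141496.
No real roots: the line does not meet the circle.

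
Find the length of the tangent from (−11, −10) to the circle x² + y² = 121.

The centre is (0, 0) and r = 11. The square of the distance from P to the centre is 121 + 100 = 221.
By the tangent–radius right angle, tangent length = √(|PO|² − r²) = √100 = 10.

10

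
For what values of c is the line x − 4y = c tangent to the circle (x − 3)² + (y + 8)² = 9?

c = 35 ± 3√17

The line touches the circle iff its distance from (3, −8) is 3:
|1·3 − 4·(−8) − c| / √17 = 3
|c − (35)| = 3√17.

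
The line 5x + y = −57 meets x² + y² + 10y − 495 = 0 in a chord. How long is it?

Substitute y = −5x − 57:
26x² + 520x + 2184 = 0  ⟹  x² + 20x + 84 = 0
x = −6 or x = −14, giving (−6, −27) and (−14, 13).
Chord length = distance between (−6, −27) and (−14, 13) = √1664 = 8√26.

8√26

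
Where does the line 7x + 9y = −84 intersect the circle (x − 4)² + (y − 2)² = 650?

From the line, y = (−84 − 7x)/9. Substituting:
130x² + 780x − 40950 = 0  ⟹  x² + 6x − 315 = 0
x = 15 or x = −21, giving (15, −21) and (−21, 7).

(−21, 7) and (15, −21)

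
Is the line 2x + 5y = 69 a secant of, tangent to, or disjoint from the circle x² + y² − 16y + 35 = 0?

tangent

Substituting the line into the circle gives 29x² − 116x + 116 = 0.
Discriminant = (−116)² − 4·29·(116) = 0.
A repeated root: the line is tangent.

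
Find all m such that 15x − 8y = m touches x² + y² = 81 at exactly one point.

m = −153 or m = 153

For a tangent, require d(centre, line) = r = 9.
|15·0 − 8·0 − m| / √289 = 9
|m| = 9·17, so m = 153 or m = −153.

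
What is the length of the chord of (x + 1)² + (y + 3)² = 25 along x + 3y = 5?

The distance from (−1, −3) to the line is 15/√10, and r² = 25.
Half the chord is √(r² − d²) = √(5/2), so the full chord is √10.

√10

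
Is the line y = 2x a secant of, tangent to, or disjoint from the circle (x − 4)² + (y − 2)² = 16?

secant

Centre (4, 2), r² = 16. Distance² from centre to line = (6)²/5 = 36/5.
Since d² < r², the line cuts the circle twice.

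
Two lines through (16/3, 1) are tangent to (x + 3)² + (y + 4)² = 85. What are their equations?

Write the tangent as mx − y + (1 − m·(16/3)) = 0 and set its distance from the centre to √85:
(−25/3m − (−5))² = 85(m² + 1)
14m² + 75m + 54 = 0, so m = −6/7 or m = −9/2.
Through (16/3, 1) these give 6x + 7y = 39 and 9x + 2y = 50.

6x + 7y = 39 and 9x + 2y = 50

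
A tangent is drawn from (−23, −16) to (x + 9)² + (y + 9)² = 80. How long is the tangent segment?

√165

With centre O = (−9, −9), |OP|² = 245 and r² = 80.
The tangent meets the radius at right angles, so tangent² = |PO|² − r² = 245 − 80 = 165.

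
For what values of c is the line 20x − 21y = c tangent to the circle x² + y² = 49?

The line touches the circle iff its distance from (0, 0) is 7:
|20·0 − 21·0 − c| / √841 = 7
|c| = 7·29, so c = 203 or c = −203.

c = −203 or c = 203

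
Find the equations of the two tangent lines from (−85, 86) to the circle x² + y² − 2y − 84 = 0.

Write the tangent as mx − y + (86 − m·(−85)) = 0 and set its distance from the centre to √85:
(85m − (−85))² = 85(m² + 1)
42m² + 85m + 42 = 0, so m = −7/6 or m = −6/7.
With m = −7/6: 7x + 6y = −79. With m = −6/7: 6x + 7y = 92.

7x + 6y = −79 and 6x + 7y = 92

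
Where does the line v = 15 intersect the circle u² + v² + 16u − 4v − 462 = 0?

From the line, v = 15. Substituting:
u² + 16u − 297 = 0
u = 11 or u = −27, giving (11, 15) and (−27, 15).

(−27, 15) and (11, 15)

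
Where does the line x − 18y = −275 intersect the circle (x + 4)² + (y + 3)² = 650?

Express y = (275 + x)/18 and substitute into the circle:
325x² + 3250x − 97175 = 0  ⟹  x² + 10x − 299 = 0
x = 13 or x = −23, giving (13, 16) and (−23, 14).

(−23, 14) and (13, 16)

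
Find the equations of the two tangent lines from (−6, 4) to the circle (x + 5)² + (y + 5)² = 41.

5x − 4y = −46 and 4x + 5y = −4

Let a tangent through (−6, 4) have slope m. Its distance from (−5, −5) must equal √41:
[m·(1) − (−9)]² = 41(m² + 1)
20m² − 9m − 20 = 0, so m = 5/4 or m = −4/5.
With m = 5/4: 5x − 4y = −46. With m = −4/5: 4x + 5y = −4.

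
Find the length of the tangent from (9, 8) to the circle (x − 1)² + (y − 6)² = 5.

With centre O = (1, 6), |OP|² = 68 and r² = 5.
The tangent meets the radius at right angles, so tangent² = |PO|² − r² = 68 − 5 = 63.

3√7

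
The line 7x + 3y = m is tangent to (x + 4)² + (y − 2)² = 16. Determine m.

m = −22 ± 4√58

The line touches the circle iff its distance from (−4, 2) is 4:
|7·(−4) + 3·2 − m| / √58 = 4
|m − (−22)| = 4√58.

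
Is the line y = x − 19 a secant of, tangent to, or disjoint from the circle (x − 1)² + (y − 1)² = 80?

Substituting the line into the circle gives 2x² − 42x + 321 = 0.
Δ = 1764 − 2568 = −804.
No real roots: the line does not meet the circle.

disjoint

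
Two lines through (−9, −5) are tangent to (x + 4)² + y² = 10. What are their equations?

Write the tangent as mx − y + (−5 − m·(−9)) = 0 and set its distance from the centre to √10:
[m·(5) − (5)]² = 10(m² + 1)
3m² − 10m + 3 = 0, so m = 1/3 or m = 3.
With m = 1/3: x − 3y = 6. With m = 3: 3x − y = −22.

x − 3y = 6 and 3x − y = −22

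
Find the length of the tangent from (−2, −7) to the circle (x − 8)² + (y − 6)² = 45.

4√14

Centre (8, 6), r² = 45. |PO|² = (−10)² + (−13)² = 269.
By the tangent–radius right angle, tangent length = √(|PO|² − r²) = √224 = 4√14.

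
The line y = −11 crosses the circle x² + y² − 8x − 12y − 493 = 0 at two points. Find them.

Express y = −11 and substitute into the circle:
x² − 8x − 240 = 0
x = 20 or x = −12, giving (20, −11) and (−12, −11).

(−12, −11) and (20, −11)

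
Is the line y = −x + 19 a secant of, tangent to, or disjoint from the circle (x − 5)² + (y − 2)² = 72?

tangent

Centre (5, 2), r² = 72. Distance² from centre to line = (−12)²/2 = 72.
Since d² = r², the line is tangent.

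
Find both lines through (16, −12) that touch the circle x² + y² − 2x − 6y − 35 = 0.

2x + y = 20 and x + 2y = −8

Let a tangent through (16, −12) have slope m. Its distance from (1, 3) must equal 3√5:
(−15m − (15))² = 45(m² + 1)
2m² + 5m + 2 = 0, so m = −2 or m = −1/2.
Through (16, −12) these give 2x + y = 20 and x + 2y = −8.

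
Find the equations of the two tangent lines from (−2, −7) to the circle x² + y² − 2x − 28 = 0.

Write the tangent as mx − y + (−7 − m·(−2)) = 0 and set its distance from the centre to √29:
(3m − (7))² = 29(m² + 1)
10m² + 21m − 10 = 0, so m = 2/5 or m = −5/2.
Through (−2, −7) these give 2x − 5y = 31 and 5x + 2y = −24.

2x − 5y = 31 and 5x + 2y = −24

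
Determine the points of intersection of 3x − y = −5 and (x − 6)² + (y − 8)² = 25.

From the line, y = 3x + 5. Substituting:
10x² − 30x + 20 = 0  ⟹  x² − 3x + 2 = 0
x = 2 or x = 1, giving (2, 11) and (1, 8).

(1, 8) and (2, 11)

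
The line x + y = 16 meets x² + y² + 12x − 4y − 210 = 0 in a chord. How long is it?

Express y = −x + 16 and substitute into the circle:
2x² − 16x − 18 = 0  ⟹  x² − 8x − 9 = 0
x = 9 or x = −1, giving (9, 7) and (−1, 17).
|(9, 7) − (−1, 17)| = √((10)² + (−10)²) = 10√2.

10√2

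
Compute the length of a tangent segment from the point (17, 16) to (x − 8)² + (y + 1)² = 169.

√201

The centre is (8, −1) and r = 13. The square of the distance from P to the centre is 81 + 289 = 370.
By the tangent–radius right angle, tangent length = √(|PO|² − r²) = √201.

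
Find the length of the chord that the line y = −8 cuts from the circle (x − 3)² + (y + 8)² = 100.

20

Substitute y = −8:
x² − 6x − 91 = 0
x = 13 or x = −7, giving (13, −8) and (−7, −8).
|(13, −8) − (−7, −8)| = √((20)² + (0)²) = 20.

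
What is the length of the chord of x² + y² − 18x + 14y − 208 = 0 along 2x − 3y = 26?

From the line, y = (−26 + 2x)/3. Substituting:
13x² − 182x − 2288 = 0  ⟹  x² − 14x − 176 = 0
x = 22 or x = −8, giving (22, 6) and (−8, −14).
Chord length = distance between (22, 6) and (−8, −14) = √1300 = 10√13.

10√13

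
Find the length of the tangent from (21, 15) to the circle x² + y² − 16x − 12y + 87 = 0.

The centre is (8, 6) and r = √13. The square of the distance from P to the centre is 169 + 81 = 250.
By the tangent–radius right angle, tangent length = √(|PO|² − r²) = √237.

√237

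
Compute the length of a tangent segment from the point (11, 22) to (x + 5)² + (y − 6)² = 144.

With centre O = (−5, 6), |OP|² = 512 and r² = 144.
Power of the point: PT² = |PO|² − r² = 368, so PT = 4√23.

4√23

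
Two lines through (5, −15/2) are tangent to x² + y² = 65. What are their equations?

x − 8y = 65 and 7x − 4y = 65

A line y − (−15/2) = m(x − (5)) is tangent when its distance from (0, 0) is √65:
(−5m − (15/2))² = 65(m² + 1)
32m² − 60m + 7 = 0, so m = 1/8 or m = 7/4.
Through (5, −15/2) these give x − 8y = 65 and 7x − 4y = 65.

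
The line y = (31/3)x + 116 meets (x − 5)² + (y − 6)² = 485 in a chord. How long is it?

Express y = (348 + 31x)/3 and substitute into the circle:
970x² + 20370x + 104760 = 0  ⟹  x² + 21x + 108 = 0
x = −9 or x = −12, giving (−9, 23) and (−12, −8).
Chord length = distance between (−9, 23) and (−12, −8) = √970 = √970.

√970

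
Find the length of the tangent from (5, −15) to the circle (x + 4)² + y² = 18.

Centre (−4, 0), r² = 18. |PO|² = (9)² + (−15)² = 306.
Power of the point: PT² = |PO|² − r² = 288, so PT = 12√2.

12√2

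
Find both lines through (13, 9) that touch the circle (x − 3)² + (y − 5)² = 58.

Write the tangent as mx − y + (9 − m·(13)) = 0 and set its distance from the centre to √58:
(−10m − (−4))² = 58(m² + 1)
21m² − 40m − 21 = 0, so m = −3/7 or m = 7/3.
With m = −3/7: 3x + 7y = 102. With m = 7/3: 7x − 3y = 64.

3x + 7y = 102 and 7x − 3y = 64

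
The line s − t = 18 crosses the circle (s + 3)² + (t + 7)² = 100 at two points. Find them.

(3, −15) and (5, −13)

Express t = s − 18 and substitute into the circle:
2s² − 16s + 30 = 0  ⟹  s² − 8s + 15 = 0
s = 5 or s = 3, giving (5, −13) and (3, −15).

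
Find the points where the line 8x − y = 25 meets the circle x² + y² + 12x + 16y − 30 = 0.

Substitute y = 8x − 25:
65x² − 260x + 195 = 0  ⟹  x² − 4x + 3 = 0
x = 3 or x = 1, giving (3, −1) and (1, −17).

(1, −17) and (3, −1)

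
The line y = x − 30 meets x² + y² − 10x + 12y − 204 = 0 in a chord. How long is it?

Centre (5, −6), r² = 265. Perpendicular distance d from centre to line = |−19| / √2 = 19/√2.
Chord = 2√(r² − d²) = 2·√(169/2) = 13√2.

13√2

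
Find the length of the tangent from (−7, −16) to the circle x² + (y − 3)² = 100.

√310

The centre is (0, 3) and r = 10. The square of the distance from P to the centre is 49 + 361 = 410.
By the tangent–radius right angle, tangent length = √(|PO|² − r²) = √310.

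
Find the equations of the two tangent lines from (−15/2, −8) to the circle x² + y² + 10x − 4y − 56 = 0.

6x + 7y = −101 and 2x − 9y = 57

Write the tangent as mx − y + (−8 − m·(−15/2)) = 0 and set its distance from the centre to √85:
(5/2m − (10))² = 85(m² + 1)
63m² + 40m − 12 = 0, so m = −6/7 or m = 2/9.
With m = −6/7: 6x + 7y = −101. With m = 2/9: 2x − 9y = 57.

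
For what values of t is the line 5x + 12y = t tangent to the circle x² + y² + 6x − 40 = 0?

The line touches the circle iff its distance from (−3, 0) is 7:
|5·(−3) + 12·0 − t| / √169 = 7
|t − (−15)| = 7·13, so t = 76 or t = −106.

t = −106 or t = 76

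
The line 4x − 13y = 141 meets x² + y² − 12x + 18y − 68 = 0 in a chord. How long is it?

The distance from (6, −9) to the line is 0/√185, and r² = 185.
Half the chord is √(r² − d²) = √(185), so the full chord is 2√185.

2√185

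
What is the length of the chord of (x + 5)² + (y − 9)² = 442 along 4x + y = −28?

10√17

The distance from (−5, 9) to the line is 17/√17, and r² = 442.
Half the chord is √(r² − d²) = √(425), so the full chord is 10√17.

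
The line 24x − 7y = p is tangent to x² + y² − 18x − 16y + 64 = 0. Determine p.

The line touches the circle iff its distance from (9, 8) is 9:
|24·9 − 7·8 − p| / √625 = 9
|p − (160)| = 9·25, so p = 385 or p = −65.

p = −65 or p = 385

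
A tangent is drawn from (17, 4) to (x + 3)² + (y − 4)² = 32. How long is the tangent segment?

The centre is (−3, 4) and r = 4√2. The square of the distance from P to the centre is 400 + 0 = 400.
The tangent meets the radius at right angles, so tangent² = |PO|² − r² = 400 − 32 = 368.

4√23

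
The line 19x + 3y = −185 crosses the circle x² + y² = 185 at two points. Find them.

Express y = (−185 − 19x)/3 and substitute into the circle:
370x² + 7030x + 32560 = 0  ⟹  x² + 19x + 88 = 0
x = −8 or x = −11, giving (−8, −11) and (−11, 8).

(−11, 8) and (−8, −11)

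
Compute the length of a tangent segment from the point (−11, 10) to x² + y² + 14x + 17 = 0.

2√21

The centre is (−7, 0) and r = 4√2. The square of the distance from P to the centre is 16 + 100 = 116.
By the tangent–radius right angle, tangent length = √(|PO|² − r²) = √84 = 2√21.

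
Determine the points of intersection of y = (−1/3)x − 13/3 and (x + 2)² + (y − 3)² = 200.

Express y = (−13 − x)/3 and substitute into the circle:
10x² + 80x − 1280 = 0  ⟹  x² + 8x − 128 = 0
x = 8 or x = −16, giving (8, −7) and (−16, 1).

(−16, 1) and (8, −7)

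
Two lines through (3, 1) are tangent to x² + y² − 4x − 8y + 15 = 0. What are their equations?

2x − y = 5 and x + 2y = 5

A line y − (1) = m(x − (3)) is tangent when its distance from (2, 4) is √5:
[m·(−1) − (3)]² = 5(m² + 1)
2m² − 3m − 2 = 0, so m = 2 or m = −1/2.
Through (3, 1) these give 2x − y = 5 and x + 2y = 5.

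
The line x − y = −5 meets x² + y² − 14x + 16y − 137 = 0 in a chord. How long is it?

10√2

From the line, y = x + 5. Substituting:
2x² + 12x − 32 = 0  ⟹  x² + 6x − 16 = 0
x = 2 or x = −8, giving (2, 7) and (−8, −3).
|(2, 7) − (−8, −3)| = √((10)² + (10)²) = 10√2.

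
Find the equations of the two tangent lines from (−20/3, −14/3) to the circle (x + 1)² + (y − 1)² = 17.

x − 4y = 12 and 4x − y = −22

A line y − (−14/3) = m(x − (−20/3)) is tangent when its distance from (−1, 1) is √17:
(17/3m − (17/3))² = 17(m² + 1)
4m² − 17m + 4 = 0, so m = 1/4 or m = 4.
With m = 1/4: x − 4y = 12. With m = 4: 4x − y = −22.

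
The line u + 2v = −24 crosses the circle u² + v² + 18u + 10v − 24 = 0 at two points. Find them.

(−20, −2) and (0, −12)

Substitute v = (−24 − u)/2:
5u² + 100u = 0  ⟹  u² + 20u = 0
u = 0 or u = −20, giving (0, −12) and (−20, −2).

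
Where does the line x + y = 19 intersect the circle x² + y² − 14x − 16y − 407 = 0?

(−7, 26) and (25, −6)

Substitute y = −x + 19:
2x² − 36x − 350 = 0  ⟹  x² − 18x − 175 = 0
x = 25 or x = −7, giving (25, −6) and (−7, 26).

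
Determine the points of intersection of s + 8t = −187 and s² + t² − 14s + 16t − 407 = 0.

(−11, −22) and (21, −26)

From the line, t = (−187 − s)/8. Substituting:
65s² − 650s − 15015 = 0  ⟹  s² − 10s − 231 = 0
s = 21 or s = −11, giving (21, −26) and (−11, −22).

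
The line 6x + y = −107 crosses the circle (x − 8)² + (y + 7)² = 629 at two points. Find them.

Substitute y = −6x − 107:
37x² + 1184x + 9435 = 0  ⟹  x² + 32x + 255 = 0
x = −15 or x = −17, giving (−15, −17) and (−17, −5).

(−17, −5) and (−15, −17)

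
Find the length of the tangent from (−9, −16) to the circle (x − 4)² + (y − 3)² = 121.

With centre O = (4, 3), |OP|² = 530 and r² = 121.
Power of the point: PT² = |PO|² − r² = 409, so PT = √409.

√409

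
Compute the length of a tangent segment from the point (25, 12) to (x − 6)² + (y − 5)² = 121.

17

With centre O = (6, 5), |OP|² = 410 and r² = 121.
The tangent meets the radius at right angles, so tangent² = |PO|² − r² = 410 − 121 = 289.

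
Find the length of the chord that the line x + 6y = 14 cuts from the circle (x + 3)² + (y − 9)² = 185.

4√37

The distance from (−3, 9) to the line is 37/√37, and r² = 185.
Half the chord is √(r² − d²) = √(148), so the full chord is 4√37.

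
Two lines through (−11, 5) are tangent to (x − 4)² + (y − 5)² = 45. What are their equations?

Let a tangent through (−11, 5) have slope m. Its distance from (4, 5) must equal 3√5:
[m·(15) − (0)]² = 45(m² + 1)
4m² − 1 = 0, so m = 1/2 or m = −1/2.
Through (−11, 5) these give x − 2y = −21 and x + 2y = −1.

x − 2y = −21 and x + 2y = −1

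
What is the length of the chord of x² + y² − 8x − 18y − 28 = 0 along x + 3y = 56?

5√10

The distance from (4, 9) to the line is 25/√10, and r² = 125.
Chord = 2√(r² − d²) = 2·√(125/2) = 5√10.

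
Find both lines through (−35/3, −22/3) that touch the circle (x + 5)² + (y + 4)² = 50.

Write the tangent as mx − y + (−22/3 − m·(−35/3)) = 0 and set its distance from the centre to 5√2:
(20/3m − (10/3))² = 50(m² + 1)
m² + 8m + 7 = 0, so m = −1 or m = −7.
With m = −1: x + y = −19. With m = −7: 7x + y = −89.

x + y = −19 and 7x + y = −89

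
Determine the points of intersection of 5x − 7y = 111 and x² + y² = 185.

(4, −13) and (11, −8)

Substitute y = (−111 + 5x)/7:
74x² − 1110x + 3256 = 0  ⟹  x² − 15x + 44 = 0
x = 11 or x = 4, giving (11, −8) and (4, −13).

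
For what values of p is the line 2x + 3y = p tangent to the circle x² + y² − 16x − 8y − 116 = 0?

p = 28 ± 14√13

Tangency holds when the distance from the centre (8, 4) to the line equals the radius 14:
|2·8 + 3·4 − p| / √13 = 14
|p − (28)| = 14√13.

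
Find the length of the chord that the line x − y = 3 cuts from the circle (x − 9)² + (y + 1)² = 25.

√2

Centre (9, −1), r² = 25. Perpendicular distance d from centre to line = |7| / √2 = 7/√2.
Half the chord is √(r² − d²) = √(1/2), so the full chord is √2.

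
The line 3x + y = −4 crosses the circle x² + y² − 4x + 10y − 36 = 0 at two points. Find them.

Express y = −3x − 4 and substitute into the circle:
10x² − 10x − 60 = 0  ⟹  x² − x − 6 = 0
x = 3 or x = −2, giving (3, −13) and (−2, 2).

(−2, 2) and (3, −13)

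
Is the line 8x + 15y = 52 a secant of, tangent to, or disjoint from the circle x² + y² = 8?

Substituting the line into the circle gives 289x² − 832x + 904 = 0.
Δ = 692224 − 1045024 = −352800.
No real roots: the line does not meet the circle.

disjoint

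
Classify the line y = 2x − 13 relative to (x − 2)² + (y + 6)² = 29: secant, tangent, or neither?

Substituting the line into the circle gives 5x² − 32x + 24 = 0.
Discriminant = (−32)² − 4·5·(24) = 544 > 0.
Two real roots: the line is a secant.

secant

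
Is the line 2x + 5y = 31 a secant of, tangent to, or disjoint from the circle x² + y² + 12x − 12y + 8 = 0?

d² = (2·(−6) + 5·6 − (31))²/29 = 169/29; r² = 64.
Since d² < r², the line cuts the circle twice.

secant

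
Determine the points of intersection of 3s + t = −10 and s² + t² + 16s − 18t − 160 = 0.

(−12, 26) and (−1, −7)

From the line, t = −3s − 10. Substituting:
10s² + 130s + 120 = 0  ⟹  s² + 13s + 12 = 0
s = −1 or s = −12, giving (−1, −7) and (−12, 26).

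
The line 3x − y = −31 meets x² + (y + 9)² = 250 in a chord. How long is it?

Substitute y = 3x + 31:
10x² + 240x + 1350 = 0  ⟹  x² + 24x + 135 = 0
x = −9 or x = −15, giving (−9, 4) and (−15, −14).
Chord length = distance between (−9, 4) and (−15, −14) = √360 = 6√10.

6√10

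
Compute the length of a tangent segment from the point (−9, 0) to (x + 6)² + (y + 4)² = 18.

√7

The centre is (−6, −4) and r = 3√2. The square of the distance from P to the centre is 9 + 16 = 25.
Power of the point: PT² = |PO|² − r² = 7, so PT = √7.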